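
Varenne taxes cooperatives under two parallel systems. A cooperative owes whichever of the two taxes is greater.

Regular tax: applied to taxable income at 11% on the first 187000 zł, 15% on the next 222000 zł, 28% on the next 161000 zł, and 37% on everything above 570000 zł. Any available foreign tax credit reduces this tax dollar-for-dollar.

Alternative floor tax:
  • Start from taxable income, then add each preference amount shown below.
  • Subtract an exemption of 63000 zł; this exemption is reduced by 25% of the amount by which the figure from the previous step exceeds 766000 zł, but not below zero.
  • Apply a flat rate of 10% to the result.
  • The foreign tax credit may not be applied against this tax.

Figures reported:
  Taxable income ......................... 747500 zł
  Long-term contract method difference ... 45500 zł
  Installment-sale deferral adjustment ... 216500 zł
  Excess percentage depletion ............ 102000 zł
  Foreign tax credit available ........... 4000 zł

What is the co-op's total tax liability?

160625 zł

Alternative floor tax:
  Adjusted income: 747500 zł + 45500 zł + 216500 zł + 102000 zł = 1111500 zł
  Exemption: 25% × (1111500 zł − 766000 zł) = 86375 zł ≥ 63000 zł, so the exemption is fully phased out
  Base: 1111500 zł − 0 zł = 1111500 zł
  1111500 zł × 10% = 111150 zł

Regular tax:
  187000 zł × 11% = 20570 zł
  222000 zł × 15% = 33300 zł
  161000 zł × 28% = 45080 zł
  177500 zł × 37% = 65675 zł
  → 164625 zł
  Less foreign tax credit 4000 zł → 160625 zł

160625 zł > 111150 zł, so the regular tax governs.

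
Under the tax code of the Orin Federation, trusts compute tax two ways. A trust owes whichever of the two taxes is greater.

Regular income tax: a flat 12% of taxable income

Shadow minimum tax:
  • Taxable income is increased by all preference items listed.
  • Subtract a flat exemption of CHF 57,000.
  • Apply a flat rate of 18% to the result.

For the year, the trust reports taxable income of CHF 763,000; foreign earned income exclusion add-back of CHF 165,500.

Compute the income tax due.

Regular income tax:
  CHF 763,000 × 12% = CHF 91,560

Shadow minimum tax:
  Adjusted income: CHF 763,000 + CHF 165,500 = CHF 928,500
  Less exemption CHF 57,000 → base CHF 871,500
  CHF 871,500 × 18% = CHF 156,870

CHF 156,870 > CHF 91,560, so the shadow minimum tax is the binding amount.

CHF 156,870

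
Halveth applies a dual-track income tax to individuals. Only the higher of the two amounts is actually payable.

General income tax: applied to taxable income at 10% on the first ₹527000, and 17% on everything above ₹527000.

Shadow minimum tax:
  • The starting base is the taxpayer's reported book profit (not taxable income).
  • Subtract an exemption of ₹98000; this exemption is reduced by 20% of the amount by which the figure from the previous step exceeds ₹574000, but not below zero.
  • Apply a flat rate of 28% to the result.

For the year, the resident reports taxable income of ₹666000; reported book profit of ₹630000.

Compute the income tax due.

₹152096

Shadow minimum tax:
  Base (reported book profit): ₹630000
  Exemption: ₹98000 − 20% × (₹630000 − ₹574000) = ₹98000 − ₹11200 = ₹86800
  Base: ₹630000 − ₹86800 = ₹543200
  ₹543200 × 28% = ₹152096

General income tax:
  ₹527000 × 10% = ₹52700
  ₹139000 × 17% = ₹23630
  → ₹76330

₹152096 > ₹76330, so the shadow minimum tax is the binding amount.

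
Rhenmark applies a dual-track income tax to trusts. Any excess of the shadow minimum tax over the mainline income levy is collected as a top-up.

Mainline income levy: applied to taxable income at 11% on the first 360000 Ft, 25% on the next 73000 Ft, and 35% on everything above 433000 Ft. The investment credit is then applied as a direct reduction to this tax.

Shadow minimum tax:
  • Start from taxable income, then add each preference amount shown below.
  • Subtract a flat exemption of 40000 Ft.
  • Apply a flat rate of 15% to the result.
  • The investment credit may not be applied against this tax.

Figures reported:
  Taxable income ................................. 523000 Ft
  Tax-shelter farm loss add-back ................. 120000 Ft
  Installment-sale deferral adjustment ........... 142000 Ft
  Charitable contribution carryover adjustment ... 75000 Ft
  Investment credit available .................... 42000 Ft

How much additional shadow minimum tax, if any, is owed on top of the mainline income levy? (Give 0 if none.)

75650 Ft

Shadow minimum tax:
  Adjusted income: 523000 Ft + 120000 Ft + 142000 Ft + 75000 Ft = 860000 Ft
  Less exemption 40000 Ft → base 820000 Ft
  820000 Ft × 15% = 123000 Ft

Mainline income levy:
  360000 Ft × 11% = 39600 Ft
  73000 Ft × 25% = 18250 Ft
  90000 Ft × 35% = 31500 Ft
  → 89350 Ft
  Less investment credit 42000 Ft → 47350 Ft

Excess of shadow minimum tax over mainline income levy: 123000 Ft − 47350 Ft = 75650 Ft.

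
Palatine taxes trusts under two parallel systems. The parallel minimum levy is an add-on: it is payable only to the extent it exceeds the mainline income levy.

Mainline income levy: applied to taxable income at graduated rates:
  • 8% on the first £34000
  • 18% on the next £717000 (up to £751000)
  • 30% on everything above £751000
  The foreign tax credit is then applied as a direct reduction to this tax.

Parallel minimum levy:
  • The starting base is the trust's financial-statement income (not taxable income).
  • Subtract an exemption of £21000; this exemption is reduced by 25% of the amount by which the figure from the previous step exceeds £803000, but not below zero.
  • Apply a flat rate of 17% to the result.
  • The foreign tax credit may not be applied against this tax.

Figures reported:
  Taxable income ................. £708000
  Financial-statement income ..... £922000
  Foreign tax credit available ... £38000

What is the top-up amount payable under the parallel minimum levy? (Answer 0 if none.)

£70700

Parallel minimum levy:
  Base (financial-statement income): £922000
  Exemption: 25% × (£922000 − £803000) = £29750 ≥ £21000, so the exemption is fully phased out
  Base: £922000 − £0 = £922000
  £922000 × 17% = £156740

Mainline income levy:
  £34000 × 8% = £2720
  £674000 × 18% = £121320
  → £124040
  Less foreign tax credit £38000 → £86040

Excess of parallel minimum levy over mainline income levy: £156740 − £86040 = £70700.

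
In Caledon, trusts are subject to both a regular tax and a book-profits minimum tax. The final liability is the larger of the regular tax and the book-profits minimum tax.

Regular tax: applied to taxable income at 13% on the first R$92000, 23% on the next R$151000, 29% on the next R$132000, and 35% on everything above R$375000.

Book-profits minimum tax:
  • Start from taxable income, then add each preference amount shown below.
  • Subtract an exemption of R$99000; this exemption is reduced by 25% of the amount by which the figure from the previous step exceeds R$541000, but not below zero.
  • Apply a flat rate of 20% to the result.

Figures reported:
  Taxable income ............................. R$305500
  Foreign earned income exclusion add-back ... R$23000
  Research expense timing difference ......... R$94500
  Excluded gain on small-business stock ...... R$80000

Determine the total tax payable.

Book-profits minimum tax:
  Adjusted income: R$305500 + R$23000 + R$94500 + R$80000 = R$503000
  Exemption: R$503000 ≤ R$541000, so full R$99000 applies
  Base: R$503000 − R$99000 = R$404000
  R$404000 × 20% = R$80800

Regular tax:
  R$92000 × 13% = R$11960
  R$151000 × 23% = R$34730
  R$62500 × 29% = R$18125
  → R$64815

R$80800 > R$64815, so the book-profits minimum tax is the binding amount.

R$80800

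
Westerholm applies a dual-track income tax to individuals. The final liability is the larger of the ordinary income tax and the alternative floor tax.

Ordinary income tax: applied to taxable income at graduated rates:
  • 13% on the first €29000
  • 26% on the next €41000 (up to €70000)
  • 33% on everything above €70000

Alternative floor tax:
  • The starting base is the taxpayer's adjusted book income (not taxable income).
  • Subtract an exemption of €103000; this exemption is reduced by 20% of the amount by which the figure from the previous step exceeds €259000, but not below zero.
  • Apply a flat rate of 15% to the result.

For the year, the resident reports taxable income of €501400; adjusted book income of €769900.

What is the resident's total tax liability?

Ordinary income tax:
  €29000 × 13% = €3770
  €41000 × 26% = €10660
  €431400 × 33% = €142362
  → €156792

Alternative floor tax:
  Base (adjusted book income): €769900
  Exemption: €103000 − 20% × (€769900 − €259000) = €103000 − €102180 = €820
  Base: €769900 − €820 = €769080
  €769080 × 15% = €115362

€156792 > €115362, so the ordinary income tax governs.

€156792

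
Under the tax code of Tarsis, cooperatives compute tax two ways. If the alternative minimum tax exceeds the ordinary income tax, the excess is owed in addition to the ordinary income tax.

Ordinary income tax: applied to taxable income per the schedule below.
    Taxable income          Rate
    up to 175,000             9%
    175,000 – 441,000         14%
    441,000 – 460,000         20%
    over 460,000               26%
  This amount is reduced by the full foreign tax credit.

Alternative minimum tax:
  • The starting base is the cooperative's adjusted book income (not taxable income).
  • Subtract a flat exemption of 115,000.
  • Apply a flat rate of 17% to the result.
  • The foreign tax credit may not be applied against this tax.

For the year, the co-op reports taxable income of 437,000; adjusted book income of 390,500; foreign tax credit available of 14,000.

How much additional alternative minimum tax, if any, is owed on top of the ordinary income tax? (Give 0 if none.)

Alternative minimum tax:
  Base (adjusted book income): 390,500
  Less exemption 115,000 → base 275,500
  275,500 × 17% = 46,835

Ordinary income tax:
  175,000 × 9% = 15,750
  262,000 × 14% = 36,680
  → 52,430
  Less foreign tax credit 14,000 → 38,430

Excess of alternative minimum tax over ordinary income tax: 46,835 − 38,430 = 8,405.

8,405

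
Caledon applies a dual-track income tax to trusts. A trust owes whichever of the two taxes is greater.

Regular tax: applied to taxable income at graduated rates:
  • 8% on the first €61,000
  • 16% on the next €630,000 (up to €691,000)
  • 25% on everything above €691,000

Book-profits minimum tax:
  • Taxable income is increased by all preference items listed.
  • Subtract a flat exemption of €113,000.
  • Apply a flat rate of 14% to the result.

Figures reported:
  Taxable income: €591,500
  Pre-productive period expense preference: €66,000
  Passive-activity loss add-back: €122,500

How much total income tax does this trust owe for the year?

Regular tax:
  €61,000 × 8% = €4,880
  €530,500 × 16% = €84,880
  → €89,760

Book-profits minimum tax:
  Adjusted income: €591,500 + €66,000 + €122,500 = €780,000
  Less exemption €113,000 → base €667,000
  €667,000 × 14% = €93,380

€93,380 > €89,760, so the book-profits minimum tax is the binding amount.

€93,380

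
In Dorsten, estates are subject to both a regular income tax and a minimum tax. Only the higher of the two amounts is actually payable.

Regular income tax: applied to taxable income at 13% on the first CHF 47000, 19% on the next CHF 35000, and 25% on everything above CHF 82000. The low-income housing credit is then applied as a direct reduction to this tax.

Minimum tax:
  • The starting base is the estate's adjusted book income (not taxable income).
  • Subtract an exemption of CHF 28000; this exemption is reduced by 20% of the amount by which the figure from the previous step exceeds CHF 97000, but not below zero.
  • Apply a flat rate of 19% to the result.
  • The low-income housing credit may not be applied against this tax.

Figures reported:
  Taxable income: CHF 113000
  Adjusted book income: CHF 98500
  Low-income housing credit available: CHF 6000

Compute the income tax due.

Minimum tax:
  Base (adjusted book income): CHF 98500
  Exemption: CHF 28000 − 20% × (CHF 98500 − CHF 97000) = CHF 28000 − CHF 300 = CHF 27700
  Base: CHF 98500 − CHF 27700 = CHF 70800
  CHF 70800 × 19% = CHF 13452

Regular income tax:
  CHF 47000 × 13% = CHF 6110
  CHF 35000 × 19% = CHF 6650
  CHF 31000 × 25% = CHF 7750
  → CHF 20510
  Less low-income housing credit CHF 6000 → CHF 14510

CHF 14510 > CHF 13452, so the regular income tax governs.

CHF 14510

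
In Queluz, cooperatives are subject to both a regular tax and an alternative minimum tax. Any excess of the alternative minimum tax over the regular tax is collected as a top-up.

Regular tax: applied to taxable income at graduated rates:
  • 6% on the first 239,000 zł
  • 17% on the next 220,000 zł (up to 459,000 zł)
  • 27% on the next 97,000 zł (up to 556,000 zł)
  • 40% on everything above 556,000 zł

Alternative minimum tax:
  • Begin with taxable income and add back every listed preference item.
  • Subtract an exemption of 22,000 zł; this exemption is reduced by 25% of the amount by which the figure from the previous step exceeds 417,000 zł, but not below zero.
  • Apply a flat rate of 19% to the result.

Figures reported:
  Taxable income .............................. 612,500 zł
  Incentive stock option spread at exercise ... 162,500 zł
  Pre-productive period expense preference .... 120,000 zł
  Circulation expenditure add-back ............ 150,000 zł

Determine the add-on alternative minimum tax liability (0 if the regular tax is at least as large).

Alternative minimum tax:
  Adjusted income: 612,500 zł + 162,500 zł + 120,000 zł + 150,000 zł = 1,045,000 zł
  Exemption: 25% × (1,045,000 zł − 417,000 zł) = 157,000 zł ≥ 22,000 zł, so the exemption is fully phased out
  Base: 1,045,000 zł − 0 zł = 1,045,000 zł
  1,045,000 zł × 19% = 198,550 zł

Regular tax:
  239,000 zł × 6% = 14,340 zł
  220,000 zł × 17% = 37,400 zł
  97,000 zł × 27% = 26,190 zł
  56,500 zł × 40% = 22,600 zł
  → 100,530 zł

Excess of alternative minimum tax over regular tax: 198,550 zł − 100,530 zł = 98,020 zł.

98,020 zł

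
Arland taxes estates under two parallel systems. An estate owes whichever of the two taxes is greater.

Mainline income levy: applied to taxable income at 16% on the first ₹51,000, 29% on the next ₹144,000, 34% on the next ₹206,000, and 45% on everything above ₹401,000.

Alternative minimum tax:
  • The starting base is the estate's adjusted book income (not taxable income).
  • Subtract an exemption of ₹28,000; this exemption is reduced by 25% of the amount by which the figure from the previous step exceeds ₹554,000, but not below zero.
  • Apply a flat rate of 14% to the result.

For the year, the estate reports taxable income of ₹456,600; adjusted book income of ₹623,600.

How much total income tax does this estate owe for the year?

₹144,980

Mainline income levy:
  ₹51,000 × 16% = ₹8,160
  ₹144,000 × 29% = ₹41,760
  ₹206,000 × 34% = ₹70,040
  ₹55,600 × 45% = ₹25,020
  → ₹144,980

Alternative minimum tax:
  Base (adjusted book income): ₹623,600
  Exemption: ₹28,000 − 25% × (₹623,600 − ₹554,000) = ₹28,000 − ₹17,400 = ₹10,600
  Base: ₹623,600 − ₹10,600 = ₹613,000
  ₹613,000 × 14% = ₹85,820

₹144,980 > ₹85,820, so the mainline income levy governs.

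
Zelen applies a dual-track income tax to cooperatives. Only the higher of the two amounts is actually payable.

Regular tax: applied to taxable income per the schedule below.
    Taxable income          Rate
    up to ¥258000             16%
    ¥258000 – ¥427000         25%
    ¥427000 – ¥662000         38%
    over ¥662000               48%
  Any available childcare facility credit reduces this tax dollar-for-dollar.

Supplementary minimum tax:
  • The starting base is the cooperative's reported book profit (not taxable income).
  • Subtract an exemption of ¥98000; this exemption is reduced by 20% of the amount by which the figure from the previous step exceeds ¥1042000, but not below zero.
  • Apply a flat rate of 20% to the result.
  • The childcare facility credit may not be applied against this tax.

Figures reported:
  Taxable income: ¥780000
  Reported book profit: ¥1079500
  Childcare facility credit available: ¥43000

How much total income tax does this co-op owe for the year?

Regular tax:
  ¥258000 × 16% = ¥41280
  ¥169000 × 25% = ¥42250
  ¥235000 × 38% = ¥89300
  ¥118000 × 48% = ¥56640
  → ¥229470
  Less childcare facility credit ¥43000 → ¥186470

Supplementary minimum tax:
  Base (reported book profit): ¥1079500
  Exemption: ¥98000 − 20% × (¥1079500 − ¥1042000) = ¥98000 − ¥7500 = ¥90500
  Base: ¥1079500 − ¥90500 = ¥989000
  ¥989000 × 20% = ¥197800

¥197800 > ¥186470, so the supplementary minimum tax is the binding amount.

¥197800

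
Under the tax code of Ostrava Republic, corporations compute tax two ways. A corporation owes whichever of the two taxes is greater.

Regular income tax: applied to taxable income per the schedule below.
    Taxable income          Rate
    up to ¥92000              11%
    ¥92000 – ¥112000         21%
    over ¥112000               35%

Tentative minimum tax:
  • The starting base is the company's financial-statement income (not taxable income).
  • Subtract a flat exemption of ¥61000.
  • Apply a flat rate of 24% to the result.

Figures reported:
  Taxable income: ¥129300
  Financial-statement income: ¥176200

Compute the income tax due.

¥27648

Tentative minimum tax:
  Base (financial-statement income): ¥176200
  Less exemption ¥61000 → base ¥115200
  ¥115200 × 24% = ¥27648

Regular income tax:
  ¥92000 × 11% = ¥10120
  ¥20000 × 21% = ¥4200
  ¥17300 × 35% = ¥6055
  → ¥20375

¥27648 > ¥20375, so the tentative minimum tax is the binding amount.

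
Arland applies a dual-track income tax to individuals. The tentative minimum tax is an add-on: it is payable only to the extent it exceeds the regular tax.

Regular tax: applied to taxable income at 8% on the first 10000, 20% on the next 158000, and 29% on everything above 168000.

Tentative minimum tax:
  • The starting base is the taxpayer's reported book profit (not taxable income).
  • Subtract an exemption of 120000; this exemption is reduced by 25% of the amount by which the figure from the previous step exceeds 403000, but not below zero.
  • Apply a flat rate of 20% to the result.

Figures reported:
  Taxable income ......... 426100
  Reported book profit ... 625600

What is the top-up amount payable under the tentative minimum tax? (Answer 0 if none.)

Regular tax:
  10000 × 8% = 800
  158000 × 20% = 31600
  258100 × 29% = 74849
  → 107249

Tentative minimum tax:
  Base (reported book profit): 625600
  Exemption: 120000 − 25% × (625600 − 403000) = 120000 − 55650 = 64350
  Base: 625600 − 64350 = 561250
  561250 × 20% = 112250

Excess of tentative minimum tax over regular tax: 112250 − 107249 = 5001.

5001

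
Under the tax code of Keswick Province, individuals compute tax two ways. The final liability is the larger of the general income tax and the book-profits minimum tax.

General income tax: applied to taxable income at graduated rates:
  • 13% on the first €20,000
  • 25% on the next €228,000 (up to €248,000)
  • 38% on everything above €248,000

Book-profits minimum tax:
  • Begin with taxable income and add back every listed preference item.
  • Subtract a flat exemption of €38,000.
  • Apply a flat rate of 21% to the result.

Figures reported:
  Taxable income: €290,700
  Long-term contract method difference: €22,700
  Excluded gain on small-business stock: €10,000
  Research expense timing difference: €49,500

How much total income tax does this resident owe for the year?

General income tax:
  €20,000 × 13% = €2,600
  €228,000 × 25% = €57,000
  €42,700 × 38% = €16,226
  → €75,826

Book-profits minimum tax:
  Adjusted income: €290,700 + €22,700 + €10,000 + €49,500 = €372,900
  Less exemption €38,000 → base €334,900
  €334,900 × 21% = €70,329

€75,826 > €70,329, so the general income tax governs.

€75,826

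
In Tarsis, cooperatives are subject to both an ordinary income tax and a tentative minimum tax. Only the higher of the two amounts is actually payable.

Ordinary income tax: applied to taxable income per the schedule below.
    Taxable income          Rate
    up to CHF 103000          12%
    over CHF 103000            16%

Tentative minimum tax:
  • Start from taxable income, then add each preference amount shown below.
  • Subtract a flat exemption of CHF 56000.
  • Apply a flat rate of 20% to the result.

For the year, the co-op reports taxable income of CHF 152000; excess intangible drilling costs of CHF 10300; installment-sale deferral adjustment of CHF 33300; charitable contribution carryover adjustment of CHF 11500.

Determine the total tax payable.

Tentative minimum tax:
  Adjusted income: CHF 152000 + CHF 10300 + CHF 33300 + CHF 11500 = CHF 207100
  Less exemption CHF 56000 → base CHF 151100
  CHF 151100 × 20% = CHF 30220

Ordinary income tax:
  CHF 103000 × 12% = CHF 12360
  CHF 49000 × 16% = CHF 7840
  → CHF 20200

CHF 30220 > CHF 20200, so the tentative minimum tax is the binding amount.

CHF 30220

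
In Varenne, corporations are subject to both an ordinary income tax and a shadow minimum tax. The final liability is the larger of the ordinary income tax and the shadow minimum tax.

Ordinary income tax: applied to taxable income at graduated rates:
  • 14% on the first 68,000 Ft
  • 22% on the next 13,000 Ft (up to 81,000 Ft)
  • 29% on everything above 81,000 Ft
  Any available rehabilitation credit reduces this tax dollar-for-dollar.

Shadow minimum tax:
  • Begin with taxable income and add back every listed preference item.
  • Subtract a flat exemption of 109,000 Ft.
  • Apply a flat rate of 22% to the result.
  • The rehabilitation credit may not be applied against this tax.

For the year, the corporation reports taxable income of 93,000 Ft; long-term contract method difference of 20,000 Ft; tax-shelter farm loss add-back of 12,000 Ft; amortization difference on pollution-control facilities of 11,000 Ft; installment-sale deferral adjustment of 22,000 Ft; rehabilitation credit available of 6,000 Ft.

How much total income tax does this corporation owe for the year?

10,780 Ft

Ordinary income tax:
  68,000 Ft × 14% = 9,520 Ft
  13,000 Ft × 22% = 2,860 Ft
  12,000 Ft × 29% = 3,480 Ft
  → 15,860 Ft
  Less rehabilitation credit 6,000 Ft → 9,860 Ft

Shadow minimum tax:
  Adjusted income: 93,000 Ft + 20,000 Ft + 12,000 Ft + 11,000 Ft + 22,000 Ft = 158,000 Ft
  Less exemption 109,000 Ft → base 49,000 Ft
  49,000 Ft × 22% = 10,780 Ft

10,780 Ft > 9,860 Ft, so the shadow minimum tax is the binding amount.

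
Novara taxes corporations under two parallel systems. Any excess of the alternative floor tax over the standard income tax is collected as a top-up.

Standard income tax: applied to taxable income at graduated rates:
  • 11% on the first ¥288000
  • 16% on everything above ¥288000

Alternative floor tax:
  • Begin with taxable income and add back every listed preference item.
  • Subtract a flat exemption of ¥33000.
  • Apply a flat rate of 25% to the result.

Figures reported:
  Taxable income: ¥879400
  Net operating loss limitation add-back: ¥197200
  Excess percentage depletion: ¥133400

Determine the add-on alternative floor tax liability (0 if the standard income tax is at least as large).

¥167946

Standard income tax:
  ¥288000 × 11% = ¥31680
  ¥591400 × 16% = ¥94624
  → ¥126304

Alternative floor tax:
  Adjusted income: ¥879400 + ¥197200 + ¥133400 = ¥1210000
  Less exemption ¥33000 → base ¥1177000
  ¥1177000 × 25% = ¥294250

Excess of alternative floor tax over standard income tax: ¥294250 − ¥126304 = ¥167946.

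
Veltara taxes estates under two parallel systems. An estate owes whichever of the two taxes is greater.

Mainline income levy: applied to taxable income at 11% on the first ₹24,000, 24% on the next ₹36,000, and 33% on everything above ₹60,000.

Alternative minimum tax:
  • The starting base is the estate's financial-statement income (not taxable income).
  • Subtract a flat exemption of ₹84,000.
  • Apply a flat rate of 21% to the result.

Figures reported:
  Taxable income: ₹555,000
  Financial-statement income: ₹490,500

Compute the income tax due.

Alternative minimum tax:
  Base (financial-statement income): ₹490,500
  Less exemption ₹84,000 → base ₹406,500
  ₹406,500 × 21% = ₹85,365

Mainline income levy:
  ₹24,000 × 11% = ₹2,640
  ₹36,000 × 24% = ₹8,640
  ₹495,000 × 33% = ₹163,350
  → ₹174,630

₹174,630 > ₹85,365, so the mainline income levy governs.

₹174,630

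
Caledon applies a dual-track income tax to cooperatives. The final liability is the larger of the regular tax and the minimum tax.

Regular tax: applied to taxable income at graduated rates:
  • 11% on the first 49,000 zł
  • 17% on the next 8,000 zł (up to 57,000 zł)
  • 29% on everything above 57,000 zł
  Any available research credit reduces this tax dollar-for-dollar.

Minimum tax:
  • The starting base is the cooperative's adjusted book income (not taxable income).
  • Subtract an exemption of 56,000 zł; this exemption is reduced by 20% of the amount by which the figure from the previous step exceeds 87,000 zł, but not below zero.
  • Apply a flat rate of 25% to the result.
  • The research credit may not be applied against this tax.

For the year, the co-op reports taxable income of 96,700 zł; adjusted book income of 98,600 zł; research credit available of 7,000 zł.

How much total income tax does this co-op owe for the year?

Regular tax:
  49,000 zł × 11% = 5,390 zł
  8,000 zł × 17% = 1,360 zł
  39,700 zł × 29% = 11,513 zł
  → 18,263 zł
  Less research credit 7,000 zł → 11,263 zł

Minimum tax:
  Base (adjusted book income): 98,600 zł
  Exemption: 56,000 zł − 20% × (98,600 zł − 87,000 zł) = 56,000 zł − 2,320 zł = 53,680 zł
  Base: 98,600 zł − 53,680 zł = 44,920 zł
  44,920 zł × 25% = 11,230 zł

11,263 zł > 11,230 zł, so the regular tax governs.

11,263 zł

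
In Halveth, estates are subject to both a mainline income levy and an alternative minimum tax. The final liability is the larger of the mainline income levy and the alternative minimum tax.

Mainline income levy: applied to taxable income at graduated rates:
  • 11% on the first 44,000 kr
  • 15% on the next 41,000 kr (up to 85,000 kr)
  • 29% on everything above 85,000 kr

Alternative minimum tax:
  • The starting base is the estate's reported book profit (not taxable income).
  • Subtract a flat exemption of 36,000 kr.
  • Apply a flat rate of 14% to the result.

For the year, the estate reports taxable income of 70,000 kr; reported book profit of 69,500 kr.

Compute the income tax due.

8,740 kr

Mainline income levy:
  44,000 kr × 11% = 4,840 kr
  26,000 kr × 15% = 3,900 kr
  → 8,740 kr

Alternative minimum tax:
  Base (reported book profit): 69,500 kr
  Less exemption 36,000 kr → base 33,500 kr
  33,500 kr × 14% = 4,690 kr

8,740 kr > 4,690 kr, so the mainline income levy governs.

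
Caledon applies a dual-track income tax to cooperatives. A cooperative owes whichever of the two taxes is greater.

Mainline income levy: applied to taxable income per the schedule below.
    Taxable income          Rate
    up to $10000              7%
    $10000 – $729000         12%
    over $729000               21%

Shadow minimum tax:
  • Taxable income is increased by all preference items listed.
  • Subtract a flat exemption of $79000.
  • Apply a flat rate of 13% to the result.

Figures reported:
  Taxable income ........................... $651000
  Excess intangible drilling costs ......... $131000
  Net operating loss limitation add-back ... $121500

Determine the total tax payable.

$107185

Mainline income levy:
  $10000 × 7% = $700
  $641000 × 12% = $76920
  → $77620

Shadow minimum tax:
  Adjusted income: $651000 + $131000 + $121500 = $903500
  Less exemption $79000 → base $824500
  $824500 × 13% = $107185

$107185 > $77620, so the shadow minimum tax is the binding amount.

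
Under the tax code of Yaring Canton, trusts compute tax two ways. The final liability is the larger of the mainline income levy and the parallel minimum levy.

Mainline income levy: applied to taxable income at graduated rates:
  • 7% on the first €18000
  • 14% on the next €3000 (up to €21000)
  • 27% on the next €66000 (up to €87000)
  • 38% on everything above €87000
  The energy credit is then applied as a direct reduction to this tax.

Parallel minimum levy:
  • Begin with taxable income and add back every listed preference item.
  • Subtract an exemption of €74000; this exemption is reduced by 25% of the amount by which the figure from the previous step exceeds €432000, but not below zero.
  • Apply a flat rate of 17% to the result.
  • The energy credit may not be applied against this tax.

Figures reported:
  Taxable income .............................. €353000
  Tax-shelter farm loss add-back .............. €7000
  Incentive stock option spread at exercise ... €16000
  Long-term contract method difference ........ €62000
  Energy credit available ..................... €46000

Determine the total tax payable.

€74580

Parallel minimum levy:
  Adjusted income: €353000 + €7000 + €16000 + €62000 = €438000
  Exemption: €74000 − 25% × (€438000 − €432000) = €74000 − €1500 = €72500
  Base: €438000 − €72500 = €365500
  €365500 × 17% = €62135

Mainline income levy:
  €18000 × 7% = €1260
  €3000 × 14% = €420
  €66000 × 27% = €17820
  €266000 × 38% = €101080
  → €120580
  Less energy credit €46000 → €74580

€74580 > €62135, so the mainline income levy governs.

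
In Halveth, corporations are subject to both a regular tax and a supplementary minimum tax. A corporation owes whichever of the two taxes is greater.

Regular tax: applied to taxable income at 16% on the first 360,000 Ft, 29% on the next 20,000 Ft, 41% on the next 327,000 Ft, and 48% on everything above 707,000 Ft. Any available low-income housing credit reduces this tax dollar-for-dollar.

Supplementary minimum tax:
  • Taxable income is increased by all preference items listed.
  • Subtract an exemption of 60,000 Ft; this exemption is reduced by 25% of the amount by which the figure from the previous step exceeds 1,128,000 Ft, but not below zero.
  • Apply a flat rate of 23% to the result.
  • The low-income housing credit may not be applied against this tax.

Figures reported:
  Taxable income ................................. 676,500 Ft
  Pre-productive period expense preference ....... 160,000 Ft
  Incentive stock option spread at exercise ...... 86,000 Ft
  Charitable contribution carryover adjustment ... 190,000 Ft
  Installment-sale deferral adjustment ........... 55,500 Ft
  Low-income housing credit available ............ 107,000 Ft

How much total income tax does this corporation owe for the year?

Regular tax:
  360,000 Ft × 16% = 57,600 Ft
  20,000 Ft × 29% = 5,800 Ft
  296,500 Ft × 41% = 121,565 Ft
  → 184,965 Ft
  Less low-income housing credit 107,000 Ft → 77,965 Ft

Supplementary minimum tax:
  Adjusted income: 676,500 Ft + 160,000 Ft + 86,000 Ft + 190,000 Ft + 55,500 Ft = 1,168,000 Ft
  Exemption: 60,000 Ft − 25% × (1,168,000 Ft − 1,128,000 Ft) = 60,000 Ft − 10,000 Ft = 50,000 Ft
  Base: 1,168,000 Ft − 50,000 Ft = 1,118,000 Ft
  1,118,000 Ft × 23% = 257,140 Ft

257,140 Ft > 77,965 Ft, so the supplementary minimum tax is the binding amount.

257,140 Ft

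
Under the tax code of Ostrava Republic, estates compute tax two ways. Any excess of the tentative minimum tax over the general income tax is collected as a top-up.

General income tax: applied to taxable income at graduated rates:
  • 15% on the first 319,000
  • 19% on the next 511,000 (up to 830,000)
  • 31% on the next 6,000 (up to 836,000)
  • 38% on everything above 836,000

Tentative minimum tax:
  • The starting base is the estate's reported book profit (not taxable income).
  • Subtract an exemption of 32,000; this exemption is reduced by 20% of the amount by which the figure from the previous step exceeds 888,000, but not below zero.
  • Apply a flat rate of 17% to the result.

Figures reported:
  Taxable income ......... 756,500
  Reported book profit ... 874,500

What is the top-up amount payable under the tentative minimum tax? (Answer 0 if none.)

Tentative minimum tax:
  Base (reported book profit): 874,500
  Exemption: 874,500 ≤ 888,000, so full 32,000 applies
  Base: 874,500 − 32,000 = 842,500
  842,500 × 17% = 143,225

General income tax:
  319,000 × 15% = 47,850
  437,500 × 19% = 83,125
  → 130,975

Excess of tentative minimum tax over general income tax: 143,225 − 130,975 = 12,250.

12,250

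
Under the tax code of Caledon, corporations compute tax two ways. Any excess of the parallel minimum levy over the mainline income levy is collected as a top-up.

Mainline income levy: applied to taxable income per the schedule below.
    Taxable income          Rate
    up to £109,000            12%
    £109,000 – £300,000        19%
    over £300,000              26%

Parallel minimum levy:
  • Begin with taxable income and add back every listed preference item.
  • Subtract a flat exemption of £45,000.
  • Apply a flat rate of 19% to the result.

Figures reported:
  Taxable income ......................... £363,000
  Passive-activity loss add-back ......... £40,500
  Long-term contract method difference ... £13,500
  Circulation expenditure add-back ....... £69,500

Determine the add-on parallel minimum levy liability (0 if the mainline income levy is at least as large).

Parallel minimum levy:
  Adjusted income: £363,000 + £40,500 + £13,500 + £69,500 = £486,500
  Less exemption £45,000 → base £441,500
  £441,500 × 19% = £83,885

Mainline income levy:
  £109,000 × 12% = £13,080
  £191,000 × 19% = £36,290
  £63,000 × 26% = £16,380
  → £65,750

Excess of parallel minimum levy over mainline income levy: £83,885 − £65,750 = £18,135.

£18,135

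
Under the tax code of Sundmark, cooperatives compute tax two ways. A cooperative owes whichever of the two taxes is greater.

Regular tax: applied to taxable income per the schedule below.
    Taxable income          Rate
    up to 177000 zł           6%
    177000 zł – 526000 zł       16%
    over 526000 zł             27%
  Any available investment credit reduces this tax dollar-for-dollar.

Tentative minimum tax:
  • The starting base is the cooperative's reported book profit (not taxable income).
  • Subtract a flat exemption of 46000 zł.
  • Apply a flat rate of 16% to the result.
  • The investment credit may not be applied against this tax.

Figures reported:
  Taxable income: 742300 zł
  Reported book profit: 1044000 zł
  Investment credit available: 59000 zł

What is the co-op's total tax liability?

159680 zł

Tentative minimum tax:
  Base (reported book profit): 1044000 zł
  Less exemption 46000 zł → base 998000 zł
  998000 zł × 16% = 159680 zł

Regular tax:
  177000 zł × 6% = 10620 zł
  349000 zł × 16% = 55840 zł
  216300 zł × 27% = 58401 zł
  → 124861 zł
  Less investment credit 59000 zł → 65861 zł

159680 zł > 65861 zł, so the tentative minimum tax is the binding amount.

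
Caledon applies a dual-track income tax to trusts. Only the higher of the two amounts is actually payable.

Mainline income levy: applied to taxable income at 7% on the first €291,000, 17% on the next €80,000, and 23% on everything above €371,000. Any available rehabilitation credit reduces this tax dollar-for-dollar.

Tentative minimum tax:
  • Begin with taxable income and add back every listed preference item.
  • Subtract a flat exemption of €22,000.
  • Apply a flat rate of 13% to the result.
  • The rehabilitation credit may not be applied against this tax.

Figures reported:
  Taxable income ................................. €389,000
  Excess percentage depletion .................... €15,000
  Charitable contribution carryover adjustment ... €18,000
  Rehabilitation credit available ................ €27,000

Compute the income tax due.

€52,000

Mainline income levy:
  €291,000 × 7% = €20,370
  €80,000 × 17% = €13,600
  €18,000 × 23% = €4,140
  → €38,110
  Less rehabilitation credit €27,000 → €11,110

Tentative minimum tax:
  Adjusted income: €389,000 + €15,000 + €18,000 = €422,000
  Less exemption €22,000 → base €400,000
  €400,000 × 13% = €52,000

€52,000 > €11,110, so the tentative minimum tax is the binding amount.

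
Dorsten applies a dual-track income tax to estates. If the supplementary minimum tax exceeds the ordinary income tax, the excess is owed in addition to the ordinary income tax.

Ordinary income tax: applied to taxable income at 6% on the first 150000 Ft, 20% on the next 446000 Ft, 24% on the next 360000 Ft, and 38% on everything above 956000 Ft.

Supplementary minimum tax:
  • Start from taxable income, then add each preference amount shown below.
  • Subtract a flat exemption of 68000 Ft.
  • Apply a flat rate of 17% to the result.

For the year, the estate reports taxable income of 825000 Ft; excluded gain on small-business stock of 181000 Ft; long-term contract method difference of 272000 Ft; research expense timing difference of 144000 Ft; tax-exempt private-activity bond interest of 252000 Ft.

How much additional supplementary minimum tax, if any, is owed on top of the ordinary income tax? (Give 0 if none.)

119860 Ft

Supplementary minimum tax:
  Adjusted income: 825000 Ft + 181000 Ft + 272000 Ft + 144000 Ft + 252000 Ft = 1674000 Ft
  Less exemption 68000 Ft → base 1606000 Ft
  1606000 Ft × 17% = 273020 Ft

Ordinary income tax:
  150000 Ft × 6% = 9000 Ft
  446000 Ft × 20% = 89200 Ft
  229000 Ft × 24% = 54960 Ft
  → 153160 Ft

Excess of supplementary minimum tax over ordinary income tax: 273020 Ft − 153160 Ft = 119860 Ft.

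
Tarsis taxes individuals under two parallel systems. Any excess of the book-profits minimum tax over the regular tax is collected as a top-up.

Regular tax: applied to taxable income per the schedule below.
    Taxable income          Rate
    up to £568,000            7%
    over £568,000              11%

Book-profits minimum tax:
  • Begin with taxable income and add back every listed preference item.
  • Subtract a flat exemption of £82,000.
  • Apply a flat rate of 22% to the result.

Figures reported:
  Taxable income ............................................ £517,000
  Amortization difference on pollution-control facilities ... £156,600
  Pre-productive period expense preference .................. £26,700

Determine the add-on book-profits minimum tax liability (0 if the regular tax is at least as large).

Regular tax:
  £517,000 × 7% = £36,190

Book-profits minimum tax:
  Adjusted income: £517,000 + £156,600 + £26,700 = £700,300
  Less exemption £82,000 → base £618,300
  £618,300 × 22% = £136,026

Excess of book-profits minimum tax over regular tax: £136,026 − £36,190 = £99,836.

£99,836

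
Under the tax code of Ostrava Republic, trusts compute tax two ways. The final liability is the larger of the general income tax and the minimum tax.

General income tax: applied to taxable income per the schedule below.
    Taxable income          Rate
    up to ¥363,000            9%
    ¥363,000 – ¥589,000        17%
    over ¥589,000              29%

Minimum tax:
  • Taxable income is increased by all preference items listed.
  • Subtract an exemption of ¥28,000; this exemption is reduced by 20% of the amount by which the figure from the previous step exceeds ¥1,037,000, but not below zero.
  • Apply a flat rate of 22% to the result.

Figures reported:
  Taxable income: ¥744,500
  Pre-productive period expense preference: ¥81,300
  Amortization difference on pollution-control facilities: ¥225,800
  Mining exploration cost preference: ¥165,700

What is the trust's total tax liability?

General income tax:
  ¥363,000 × 9% = ¥32,670
  ¥226,000 × 17% = ¥38,420
  ¥155,500 × 29% = ¥45,095
  → ¥116,185

Minimum tax:
  Adjusted income: ¥744,500 + ¥81,300 + ¥225,800 + ¥165,700 = ¥1,217,300
  Exemption: 20% × (¥1,217,300 − ¥1,037,000) = ¥36,060 ≥ ¥28,000, so the exemption is fully phased out
  Base: ¥1,217,300 − ¥0 = ¥1,217,300
  ¥1,217,300 × 22% = ¥267,806

¥267,806 > ¥116,185, so the minimum tax is the binding amount.

¥267,806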